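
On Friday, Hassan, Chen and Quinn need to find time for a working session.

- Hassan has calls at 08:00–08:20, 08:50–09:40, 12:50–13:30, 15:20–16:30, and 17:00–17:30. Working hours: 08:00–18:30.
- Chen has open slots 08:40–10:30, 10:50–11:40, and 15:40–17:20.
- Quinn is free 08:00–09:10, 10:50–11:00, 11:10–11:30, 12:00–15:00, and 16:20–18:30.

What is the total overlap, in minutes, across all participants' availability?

70 minutes

Hassan free within 08:00–18:30: 08:20–08:50, 09:40–12:50, 13:30–15:20, 16:30–17:00, 17:30–18:30.
Hassan ∩ Chen: 08:40–08:50, 09:40–10:30, 10:50–11:40, 16:30–17:00.
Hassan ∩ Chen ∩ Quinn: 08:40–08:50, 10:50–11:00, 11:10–11:30, 16:30–17:00.
Total common minutes: 10 + 10 + 20 + 30 = 70.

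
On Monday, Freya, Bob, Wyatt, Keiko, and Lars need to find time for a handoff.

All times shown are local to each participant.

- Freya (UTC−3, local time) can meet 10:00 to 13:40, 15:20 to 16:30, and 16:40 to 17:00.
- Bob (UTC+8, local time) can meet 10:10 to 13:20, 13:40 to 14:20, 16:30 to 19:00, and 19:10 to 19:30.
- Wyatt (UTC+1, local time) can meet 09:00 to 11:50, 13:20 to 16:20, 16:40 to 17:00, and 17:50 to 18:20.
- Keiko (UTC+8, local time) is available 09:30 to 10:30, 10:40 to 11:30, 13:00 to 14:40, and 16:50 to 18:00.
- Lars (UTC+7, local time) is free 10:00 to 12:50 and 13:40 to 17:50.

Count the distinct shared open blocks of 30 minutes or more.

Freya → UTC: 13:00–16:40, 18:20–19:30, 19:40–20:00.
Bob → UTC: 02:10–05:20, 05:40–06:20, 08:30–11:00, 11:10–11:30.
Wyatt → UTC: 08:00–10:50, 12:20–15:20, 15:40–16:00, 16:50–17:20.
Keiko → UTC: 01:30–02:30, 02:40–03:30, 05:00–06:40, 08:50–10:00.
Lars → UTC: 03:00–05:50, 06:40–10:50.
Freya ∩ Bob: (none).
Freya ∩ Bob ∩ Wyatt: (none).
Freya ∩ Bob ∩ Wyatt ∩ Keiko: (none).
Freya ∩ Bob ∩ Wyatt ∩ Keiko ∩ Lars: (none).
Windows ≥ 30 min: (none).
That's 0 windows.

0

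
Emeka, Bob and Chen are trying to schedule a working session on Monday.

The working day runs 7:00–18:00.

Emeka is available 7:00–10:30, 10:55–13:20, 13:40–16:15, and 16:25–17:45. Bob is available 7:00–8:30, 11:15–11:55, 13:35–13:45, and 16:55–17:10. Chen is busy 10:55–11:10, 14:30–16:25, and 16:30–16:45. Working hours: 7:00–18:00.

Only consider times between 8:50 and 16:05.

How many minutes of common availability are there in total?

Chen free within 07:00–18:00: 07:00–10:55, 11:10–14:30, 16:25–16:30, 16:45–18:00.
Emeka ∩ Bob: 07:00–08:30, 11:15–11:55, 13:40–13:45, 16:55–17:10.
Emeka ∩ Bob ∩ Chen: 07:00–08:30, 11:15–11:55, 13:40–13:45, 16:55–17:10.
Restricted to 08:50–16:05: 11:15–11:55, 13:40–13:45.
Total common minutes: 40 + 5 = 45.

45 minutes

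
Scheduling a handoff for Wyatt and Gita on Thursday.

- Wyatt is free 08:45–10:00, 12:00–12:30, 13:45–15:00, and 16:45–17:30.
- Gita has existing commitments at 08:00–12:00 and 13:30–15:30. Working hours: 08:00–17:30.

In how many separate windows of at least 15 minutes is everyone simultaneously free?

Gita free within 08:00–17:30: 12:00–13:30, 15:30–17:30.
Wyatt ∩ Gita: 12:00–12:30, 16:45–17:30.
Windows ≥ 15 min: 12:00–12:30, 16:45–17:30.
That's 2 windows.

2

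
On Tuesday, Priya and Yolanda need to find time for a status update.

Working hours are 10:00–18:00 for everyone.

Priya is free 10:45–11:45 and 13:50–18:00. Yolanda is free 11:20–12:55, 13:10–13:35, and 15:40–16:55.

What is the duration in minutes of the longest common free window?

Priya ∩ Yolanda: 11:20–11:45, 15:40–16:55.
Common window lengths: 25, 75 min; longest is 75.

75 minutes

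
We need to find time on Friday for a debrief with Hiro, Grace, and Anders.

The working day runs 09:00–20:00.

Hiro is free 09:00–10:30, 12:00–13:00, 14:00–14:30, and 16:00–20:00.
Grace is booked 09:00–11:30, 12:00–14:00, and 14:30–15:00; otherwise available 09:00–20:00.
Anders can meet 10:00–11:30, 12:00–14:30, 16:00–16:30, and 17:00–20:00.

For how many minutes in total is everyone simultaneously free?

Grace free within 09:00–20:00: 11:30–12:00, 14:00–14:30, 15:00–20:00.
Hiro ∩ Grace: 14:00–14:30, 16:00–20:00.
Hiro ∩ Grace ∩ Anders: 14:00–14:30, 16:00–16:30, 17:00–20:00.
Total common minutes: 30 + 30 + 180 = 240.

240 minutes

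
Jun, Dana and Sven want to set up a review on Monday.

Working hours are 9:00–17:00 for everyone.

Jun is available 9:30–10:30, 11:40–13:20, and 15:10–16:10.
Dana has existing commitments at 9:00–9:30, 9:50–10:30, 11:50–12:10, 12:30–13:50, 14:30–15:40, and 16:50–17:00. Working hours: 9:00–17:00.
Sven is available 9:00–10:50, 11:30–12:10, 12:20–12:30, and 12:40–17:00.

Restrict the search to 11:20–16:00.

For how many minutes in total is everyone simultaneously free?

40 minutes

Dana free within 09:00–17:00: 09:30–09:50, 10:30–11:50, 12:10–12:30, 13:50–14:30, 15:40–16:50.
Jun ∩ Dana: 09:30–09:50, 11:40–11:50, 12:10–12:30, 15:40–16:10.
Jun ∩ Dana ∩ Sven: 09:30–09:50, 11:40–11:50, 12:20–12:30, 15:40–16:10.
Restricted to 11:20–16:00: 11:40–11:50, 12:20–12:30, 15:40–16:00.
Total common minutes: 10 + 10 + 20 = 40.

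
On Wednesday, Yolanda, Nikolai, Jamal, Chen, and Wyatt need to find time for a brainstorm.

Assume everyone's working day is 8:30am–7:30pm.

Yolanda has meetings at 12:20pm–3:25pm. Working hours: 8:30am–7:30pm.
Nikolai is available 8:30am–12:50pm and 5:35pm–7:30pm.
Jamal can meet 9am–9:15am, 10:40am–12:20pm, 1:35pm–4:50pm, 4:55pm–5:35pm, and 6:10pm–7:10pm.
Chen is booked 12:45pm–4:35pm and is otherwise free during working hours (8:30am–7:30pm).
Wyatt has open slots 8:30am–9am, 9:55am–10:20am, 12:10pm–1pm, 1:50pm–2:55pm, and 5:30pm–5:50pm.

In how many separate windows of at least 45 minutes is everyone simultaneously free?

Yolanda free within 08:30–19:30: 08:30–12:20, 15:25–19:30.
Chen free within 08:30–19:30: 08:30–12:45, 16:35–19:30.
Yolanda ∩ Nikolai: 08:30–12:20, 17:35–19:30.
Yolanda ∩ Nikolai ∩ Jamal: 09:00–09:15, 10:40–12:20, 18:10–19:10.
Yolanda ∩ Nikolai ∩ Jamal ∩ Chen: 09:00–09:15, 10:40–12:20, 18:10–19:10.
Yolanda ∩ Nikolai ∩ Jamal ∩ Chen ∩ Wyatt: 12:10–12:20.
Windows ≥ 45 min: (none).
That's 0 windows.

0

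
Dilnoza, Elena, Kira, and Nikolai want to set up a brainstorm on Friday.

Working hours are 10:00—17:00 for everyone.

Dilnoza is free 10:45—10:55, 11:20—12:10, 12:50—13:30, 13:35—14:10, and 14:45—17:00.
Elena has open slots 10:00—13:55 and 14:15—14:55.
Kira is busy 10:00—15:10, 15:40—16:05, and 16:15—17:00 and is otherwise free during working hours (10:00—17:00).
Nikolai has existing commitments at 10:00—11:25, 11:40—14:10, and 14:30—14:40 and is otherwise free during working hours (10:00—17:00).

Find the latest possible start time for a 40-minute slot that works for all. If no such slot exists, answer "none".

Kira free within 10:00–17:00: 15:10–15:40, 16:05–16:15.
Nikolai free within 10:00–17:00: 11:25–11:40, 14:10–14:30, 14:40–17:00.
Dilnoza ∩ Elena: 10:45–10:55, 11:20–12:10, 12:50–13:30, 13:35–13:55, 14:45–14:55.
Dilnoza ∩ Elena ∩ Kira: (none).
Dilnoza ∩ Elena ∩ Kira ∩ Nikolai: (none).
Windows ≥ 40 min: (none).

none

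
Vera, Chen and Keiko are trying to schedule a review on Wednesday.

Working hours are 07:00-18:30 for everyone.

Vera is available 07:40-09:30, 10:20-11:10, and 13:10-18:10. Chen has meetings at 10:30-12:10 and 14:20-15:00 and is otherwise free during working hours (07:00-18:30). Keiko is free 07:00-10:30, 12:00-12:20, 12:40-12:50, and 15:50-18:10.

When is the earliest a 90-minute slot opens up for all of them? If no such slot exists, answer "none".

Chen free within 07:00–18:30: 07:00–10:30, 12:10–14:20, 15:00–18:30.
Vera ∩ Chen: 07:40–09:30, 10:20–10:30, 13:10–14:20, 15:00–18:10.
Vera ∩ Chen ∩ Keiko: 07:40–09:30, 10:20–10:30, 15:50–18:10.
Windows ≥ 90 min: 07:40–09:30, 15:50–18:10.
Earliest such window starts at 07:40.

07:40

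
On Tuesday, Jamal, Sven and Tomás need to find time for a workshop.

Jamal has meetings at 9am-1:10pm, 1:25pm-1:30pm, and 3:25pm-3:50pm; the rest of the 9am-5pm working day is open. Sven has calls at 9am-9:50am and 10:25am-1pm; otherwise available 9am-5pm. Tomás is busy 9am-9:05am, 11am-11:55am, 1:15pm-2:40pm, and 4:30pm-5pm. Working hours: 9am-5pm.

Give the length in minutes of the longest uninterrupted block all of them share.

Jamal free within 09:00–17:00: 13:10–13:25, 13:30–15:25, 15:50–17:00.
Sven free within 09:00–17:00: 09:50–10:25, 13:00–17:00.
Tomás free within 09:00–17:00: 09:05–11:00, 11:55–13:15, 14:40–16:30.
Jamal ∩ Sven: 13:10–13:25, 13:30–15:25, 15:50–17:00.
Jamal ∩ Sven ∩ Tomás: 13:10–13:15, 14:40–15:25, 15:50–16:30.
Common window lengths: 5, 45, 40 min; longest is 45.

45 minutes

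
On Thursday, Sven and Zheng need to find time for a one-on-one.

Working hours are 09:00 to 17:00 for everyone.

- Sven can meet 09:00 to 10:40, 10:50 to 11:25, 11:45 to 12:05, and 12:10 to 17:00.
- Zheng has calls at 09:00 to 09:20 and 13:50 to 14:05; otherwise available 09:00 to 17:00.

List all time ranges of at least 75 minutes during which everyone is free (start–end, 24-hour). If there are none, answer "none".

09:20–10:40, 12:10–13:50, 14:05–17:00

Zheng free within 09:00–17:00: 09:20–13:50, 14:05–17:00.
Sven ∩ Zheng: 09:20–10:40, 10:50–11:25, 11:45–12:05, 12:10–13:50, 14:05–17:00.
Windows ≥ 75 min: 09:20–10:40, 12:10–13:50, 14:05–17:00.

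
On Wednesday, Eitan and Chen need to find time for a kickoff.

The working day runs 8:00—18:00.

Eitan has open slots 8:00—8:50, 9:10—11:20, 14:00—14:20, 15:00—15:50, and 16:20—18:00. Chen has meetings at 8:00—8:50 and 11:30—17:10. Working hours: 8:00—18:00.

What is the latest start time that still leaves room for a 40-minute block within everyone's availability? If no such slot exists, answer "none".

17:20

Chen free within 08:00–18:00: 08:50–11:30, 17:10–18:00.
Eitan ∩ Chen: 09:10–11:20, 17:10–18:00.
Windows ≥ 40 min: 09:10–11:20, 17:10–18:00.
Latest start in the last window 17:10–18:00 is 18:00 − 40 min = 17:20.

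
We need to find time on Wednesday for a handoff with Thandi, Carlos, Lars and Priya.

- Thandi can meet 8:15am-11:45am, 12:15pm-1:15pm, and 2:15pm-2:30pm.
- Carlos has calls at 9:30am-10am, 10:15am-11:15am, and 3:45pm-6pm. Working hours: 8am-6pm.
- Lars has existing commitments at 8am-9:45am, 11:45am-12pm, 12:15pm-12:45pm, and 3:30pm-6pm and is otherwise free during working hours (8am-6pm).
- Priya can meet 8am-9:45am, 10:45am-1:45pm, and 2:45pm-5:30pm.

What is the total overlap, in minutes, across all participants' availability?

Carlos free within 08:00–18:00: 08:00–09:30, 10:00–10:15, 11:15–15:45.
Lars free within 08:00–18:00: 09:45–11:45, 12:00–12:15, 12:45–15:30.
Thandi ∩ Carlos: 08:15–09:30, 10:00–10:15, 11:15–11:45, 12:15–13:15, 14:15–14:30.
Thandi ∩ Carlos ∩ Lars: 10:00–10:15, 11:15–11:45, 12:45–13:15, 14:15–14:30.
Thandi ∩ Carlos ∩ Lars ∩ Priya: 11:15–11:45, 12:45–13:15.
Total common minutes: 30 + 30 = 60.

60 minutes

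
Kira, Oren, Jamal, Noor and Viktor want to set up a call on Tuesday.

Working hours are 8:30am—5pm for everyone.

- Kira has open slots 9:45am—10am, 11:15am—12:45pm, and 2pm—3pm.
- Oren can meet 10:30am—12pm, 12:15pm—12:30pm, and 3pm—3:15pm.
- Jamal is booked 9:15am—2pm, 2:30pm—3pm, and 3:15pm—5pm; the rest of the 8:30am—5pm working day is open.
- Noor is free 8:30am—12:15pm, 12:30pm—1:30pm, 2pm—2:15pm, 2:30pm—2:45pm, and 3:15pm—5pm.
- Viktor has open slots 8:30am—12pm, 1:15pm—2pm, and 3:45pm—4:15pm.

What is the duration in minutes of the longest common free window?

0 minutes

Jamal free within 08:30–17:00: 08:30–09:15, 14:00–14:30, 15:00–15:15.
Kira ∩ Oren: 11:15–12:00, 12:15–12:30.
Kira ∩ Oren ∩ Jamal: (none).
Kira ∩ Oren ∩ Jamal ∩ Noor: (none).
Kira ∩ Oren ∩ Jamal ∩ Noor ∩ Viktor: (none).
No common window.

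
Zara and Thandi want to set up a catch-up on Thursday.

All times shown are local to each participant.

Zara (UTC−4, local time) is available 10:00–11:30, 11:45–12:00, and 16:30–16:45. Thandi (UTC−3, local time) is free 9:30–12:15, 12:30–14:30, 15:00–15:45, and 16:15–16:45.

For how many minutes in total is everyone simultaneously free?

90 minutes

Zara → UTC: 14:00–15:30, 15:45–16:00, 20:30–20:45.
Thandi → UTC: 12:30–15:15, 15:30–17:30, 18:00–18:45, 19:15–19:45.
Zara ∩ Thandi: 14:00–15:15, 15:45–16:00.
Total common minutes: 75 + 15 = 90.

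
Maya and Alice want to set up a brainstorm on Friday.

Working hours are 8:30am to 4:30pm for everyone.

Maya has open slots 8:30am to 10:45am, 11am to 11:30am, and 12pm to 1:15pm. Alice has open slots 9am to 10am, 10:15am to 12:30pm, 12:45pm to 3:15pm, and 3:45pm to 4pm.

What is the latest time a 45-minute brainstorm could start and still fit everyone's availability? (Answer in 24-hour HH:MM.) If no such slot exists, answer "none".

09:15

Maya ∩ Alice: 09:00–10:00, 10:15–10:45, 11:00–11:30, 12:00–12:30, 12:45–13:15.
Windows ≥ 45 min: 09:00–10:00.
Latest start in the last window 09:00–10:00 is 10:00 − 45 min = 09:15.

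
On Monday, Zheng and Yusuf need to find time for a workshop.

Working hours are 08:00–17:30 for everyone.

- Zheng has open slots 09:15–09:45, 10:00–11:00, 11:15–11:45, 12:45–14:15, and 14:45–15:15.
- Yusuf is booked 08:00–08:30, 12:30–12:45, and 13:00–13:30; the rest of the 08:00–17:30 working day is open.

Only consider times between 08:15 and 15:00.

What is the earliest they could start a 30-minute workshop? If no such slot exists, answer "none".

Yusuf free within 08:00–17:30: 08:30–12:30, 12:45–13:00, 13:30–17:30.
Zheng ∩ Yusuf: 09:15–09:45, 10:00–11:00, 11:15–11:45, 12:45–13:00, 13:30–14:15, 14:45–15:15.
Restricted to 08:15–15:00: 09:15–09:45, 10:00–11:00, 11:15–11:45, 12:45–13:00, 13:30–14:15, 14:45–15:00.
Windows ≥ 30 min: 09:15–09:45, 10:00–11:00, 11:15–11:45, 13:30–14:15.
Earliest such window starts at 09:15.

09:15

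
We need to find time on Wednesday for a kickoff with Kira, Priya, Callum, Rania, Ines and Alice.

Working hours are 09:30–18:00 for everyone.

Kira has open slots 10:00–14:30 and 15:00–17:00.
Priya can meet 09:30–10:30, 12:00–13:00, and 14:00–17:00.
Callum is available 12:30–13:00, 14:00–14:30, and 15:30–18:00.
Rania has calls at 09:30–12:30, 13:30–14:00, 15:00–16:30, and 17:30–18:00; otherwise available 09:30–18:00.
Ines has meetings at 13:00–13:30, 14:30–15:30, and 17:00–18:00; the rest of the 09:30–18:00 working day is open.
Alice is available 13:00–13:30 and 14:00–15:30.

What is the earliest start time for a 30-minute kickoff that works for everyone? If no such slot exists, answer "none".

Rania free within 09:30–18:00: 12:30–13:30, 14:00–15:00, 16:30–17:30.
Ines free within 09:30–18:00: 09:30–13:00, 13:30–14:30, 15:30–17:00.
Kira ∩ Priya: 10:00–10:30, 12:00–13:00, 14:00–14:30, 15:00–17:00.
Kira ∩ Priya ∩ Callum: 12:30–13:00, 14:00–14:30, 15:30–17:00.
Kira ∩ Priya ∩ Callum ∩ Rania: 12:30–13:00, 14:00–14:30, 16:30–17:00.
Kira ∩ Priya ∩ Callum ∩ Rania ∩ Ines: 12:30–13:00, 14:00–14:30, 16:30–17:00.
Kira ∩ Priya ∩ Callum ∩ Rania ∩ Ines ∩ Alice: 14:00–14:30.
Windows ≥ 30 min: 14:00–14:30.
Earliest such window starts at 14:00.

14:00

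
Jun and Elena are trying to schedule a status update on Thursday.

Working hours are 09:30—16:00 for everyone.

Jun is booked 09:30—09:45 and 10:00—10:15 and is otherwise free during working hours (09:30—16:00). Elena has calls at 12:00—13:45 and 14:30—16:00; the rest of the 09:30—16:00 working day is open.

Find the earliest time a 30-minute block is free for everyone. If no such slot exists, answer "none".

Jun free within 09:30–16:00: 09:45–10:00, 10:15–16:00.
Elena free within 09:30–16:00: 09:30–12:00, 13:45–14:30.
Jun ∩ Elena: 09:45–10:00, 10:15–12:00, 13:45–14:30.
Windows ≥ 30 min: 10:15–12:00, 13:45–14:30.
Earliest such window starts at 10:15.

10:15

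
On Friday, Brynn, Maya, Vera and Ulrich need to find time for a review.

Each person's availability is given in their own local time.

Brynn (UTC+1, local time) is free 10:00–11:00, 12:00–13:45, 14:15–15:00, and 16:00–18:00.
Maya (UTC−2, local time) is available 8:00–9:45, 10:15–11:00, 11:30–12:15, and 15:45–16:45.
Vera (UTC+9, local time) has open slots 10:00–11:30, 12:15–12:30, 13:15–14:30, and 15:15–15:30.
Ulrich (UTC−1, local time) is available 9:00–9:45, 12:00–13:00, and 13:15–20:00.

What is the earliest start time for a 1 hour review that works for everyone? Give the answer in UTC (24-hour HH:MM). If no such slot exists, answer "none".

Brynn → UTC: 09:00–10:00, 11:00–12:45, 13:15–14:00, 15:00–17:00.
Maya → UTC: 10:00–11:45, 12:15–13:00, 13:30–14:15, 17:45–18:45.
Vera → UTC: 01:00–02:30, 03:15–03:30, 04:15–05:30, 06:15–06:30.
Ulrich → UTC: 10:00–10:45, 13:00–14:00, 14:15–21:00.
Brynn ∩ Maya: 11:00–11:45, 12:15–12:45, 13:30–14:00.
Brynn ∩ Maya ∩ Vera: (none).
Brynn ∩ Maya ∩ Vera ∩ Ulrich: (none).
Windows ≥ 60 min: (none).

none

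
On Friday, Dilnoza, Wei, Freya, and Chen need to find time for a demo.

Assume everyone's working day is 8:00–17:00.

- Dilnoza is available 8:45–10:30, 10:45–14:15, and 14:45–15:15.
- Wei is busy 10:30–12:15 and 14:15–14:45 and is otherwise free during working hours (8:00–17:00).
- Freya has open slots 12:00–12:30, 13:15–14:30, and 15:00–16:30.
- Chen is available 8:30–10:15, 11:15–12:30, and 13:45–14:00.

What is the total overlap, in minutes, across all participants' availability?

30 minutes

Wei free within 08:00–17:00: 08:00–10:30, 12:15–14:15, 14:45–17:00.
Dilnoza ∩ Wei: 08:45–10:30, 12:15–14:15, 14:45–15:15.
Dilnoza ∩ Wei ∩ Freya: 12:15–12:30, 13:15–14:15, 15:00–15:15.
Dilnoza ∩ Wei ∩ Freya ∩ Chen: 12:15–12:30, 13:45–14:00.
Total common minutes: 15 + 15 = 30.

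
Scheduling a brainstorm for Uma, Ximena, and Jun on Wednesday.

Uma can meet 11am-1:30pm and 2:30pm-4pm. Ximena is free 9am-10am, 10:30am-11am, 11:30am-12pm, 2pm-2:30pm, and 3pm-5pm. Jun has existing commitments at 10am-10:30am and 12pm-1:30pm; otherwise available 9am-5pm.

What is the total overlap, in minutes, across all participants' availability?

Jun free within 09:00–17:00: 09:00–10:00, 10:30–12:00, 13:30–17:00.
Uma ∩ Ximena: 11:30–12:00, 15:00–16:00.
Uma ∩ Ximena ∩ Jun: 11:30–12:00, 15:00–16:00.
Total common minutes: 30 + 60 = 90.

90 minutes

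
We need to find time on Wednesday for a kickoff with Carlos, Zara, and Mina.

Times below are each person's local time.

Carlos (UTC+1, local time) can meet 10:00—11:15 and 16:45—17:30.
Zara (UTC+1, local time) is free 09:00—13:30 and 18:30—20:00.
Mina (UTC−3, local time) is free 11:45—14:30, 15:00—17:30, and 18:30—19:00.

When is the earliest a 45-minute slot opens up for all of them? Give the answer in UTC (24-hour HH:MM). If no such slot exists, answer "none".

none

Carlos → UTC: 09:00–10:15, 15:45–16:30.
Zara → UTC: 08:00–12:30, 17:30–19:00.
Mina → UTC: 14:45–17:30, 18:00–20:30, 21:30–22:00.
Carlos ∩ Zara: 09:00–10:15.
Carlos ∩ Zara ∩ Mina: (none).
Windows ≥ 45 min: (none).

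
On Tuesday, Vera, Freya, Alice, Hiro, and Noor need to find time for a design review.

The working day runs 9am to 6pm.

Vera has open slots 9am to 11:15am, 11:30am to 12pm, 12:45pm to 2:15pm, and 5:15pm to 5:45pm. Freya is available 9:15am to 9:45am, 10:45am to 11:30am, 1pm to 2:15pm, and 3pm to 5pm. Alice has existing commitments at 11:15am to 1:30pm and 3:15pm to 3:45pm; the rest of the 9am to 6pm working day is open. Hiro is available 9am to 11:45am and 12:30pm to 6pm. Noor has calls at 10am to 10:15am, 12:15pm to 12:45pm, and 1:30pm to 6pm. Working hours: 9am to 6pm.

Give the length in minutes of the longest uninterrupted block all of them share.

Alice free within 09:00–18:00: 09:00–11:15, 13:30–15:15, 15:45–18:00.
Noor free within 09:00–18:00: 09:00–10:00, 10:15–12:15, 12:45–13:30.
Vera ∩ Freya: 09:15–09:45, 10:45–11:15, 13:00–14:15.
Vera ∩ Freya ∩ Alice: 09:15–09:45, 10:45–11:15, 13:30–14:15.
Vera ∩ Freya ∩ Alice ∩ Hiro: 09:15–09:45, 10:45–11:15, 13:30–14:15.
Vera ∩ Freya ∩ Alice ∩ Hiro ∩ Noor: 09:15–09:45, 10:45–11:15.
Common window lengths: 30, 30 min; longest is 30.

30 minutes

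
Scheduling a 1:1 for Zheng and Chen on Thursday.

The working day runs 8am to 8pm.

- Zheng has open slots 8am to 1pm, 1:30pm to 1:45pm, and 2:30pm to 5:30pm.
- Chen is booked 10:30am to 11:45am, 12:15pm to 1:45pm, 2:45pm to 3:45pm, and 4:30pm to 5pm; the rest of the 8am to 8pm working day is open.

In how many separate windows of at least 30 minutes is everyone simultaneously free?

Chen free within 08:00–20:00: 08:00–10:30, 11:45–12:15, 13:45–14:45, 15:45–16:30, 17:00–20:00.
Zheng ∩ Chen: 08:00–10:30, 11:45–12:15, 14:30–14:45, 15:45–16:30, 17:00–17:30.
Windows ≥ 30 min: 08:00–10:30, 11:45–12:15, 15:45–16:30, 17:00–17:30.
That's 4 windows.

4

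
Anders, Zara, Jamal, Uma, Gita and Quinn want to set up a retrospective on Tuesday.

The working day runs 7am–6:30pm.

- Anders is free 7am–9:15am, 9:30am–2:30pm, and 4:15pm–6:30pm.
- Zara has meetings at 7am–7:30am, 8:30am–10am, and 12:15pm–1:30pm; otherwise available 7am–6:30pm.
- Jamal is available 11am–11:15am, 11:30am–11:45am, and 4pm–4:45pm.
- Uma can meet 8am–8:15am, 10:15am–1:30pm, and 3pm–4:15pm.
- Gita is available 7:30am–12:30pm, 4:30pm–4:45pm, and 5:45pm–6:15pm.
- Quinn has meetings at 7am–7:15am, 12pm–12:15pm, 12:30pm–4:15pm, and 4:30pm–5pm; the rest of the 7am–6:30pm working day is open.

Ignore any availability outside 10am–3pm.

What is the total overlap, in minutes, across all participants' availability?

Zara free within 07:00–18:30: 07:30–08:30, 10:00–12:15, 13:30–18:30.
Quinn free within 07:00–18:30: 07:15–12:00, 12:15–12:30, 16:15–16:30, 17:00–18:30.
Anders ∩ Zara: 07:30–08:30, 10:00–12:15, 13:30–14:30, 16:15–18:30.
Anders ∩ Zara ∩ Jamal: 11:00–11:15, 11:30–11:45, 16:15–16:45.
Anders ∩ Zara ∩ Jamal ∩ Uma: 11:00–11:15, 11:30–11:45.
Anders ∩ Zara ∩ Jamal ∩ Uma ∩ Gita: 11:00–11:15, 11:30–11:45.
Anders ∩ Zara ∩ Jamal ∩ Uma ∩ Gita ∩ Quinn: 11:00–11:15, 11:30–11:45.
Restricted to 10:00–15:00: 11:00–11:15, 11:30–11:45.
Total common minutes: 15 + 15 = 30.

30 minutes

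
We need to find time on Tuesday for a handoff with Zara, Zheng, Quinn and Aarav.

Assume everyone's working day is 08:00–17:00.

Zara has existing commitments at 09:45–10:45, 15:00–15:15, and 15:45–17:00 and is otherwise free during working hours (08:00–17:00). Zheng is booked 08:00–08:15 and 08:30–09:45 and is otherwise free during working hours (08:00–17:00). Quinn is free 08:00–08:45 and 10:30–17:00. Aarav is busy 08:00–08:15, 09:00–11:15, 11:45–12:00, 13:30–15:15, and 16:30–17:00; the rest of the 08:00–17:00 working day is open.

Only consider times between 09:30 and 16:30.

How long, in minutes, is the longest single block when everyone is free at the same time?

Zara free within 08:00–17:00: 08:00–09:45, 10:45–15:00, 15:15–15:45.
Zheng free within 08:00–17:00: 08:15–08:30, 09:45–17:00.
Aarav free within 08:00–17:00: 08:15–09:00, 11:15–11:45, 12:00–13:30, 15:15–16:30.
Zara ∩ Zheng: 08:15–08:30, 10:45–15:00, 15:15–15:45.
Zara ∩ Zheng ∩ Quinn: 08:15–08:30, 10:45–15:00, 15:15–15:45.
Zara ∩ Zheng ∩ Quinn ∩ Aarav: 08:15–08:30, 11:15–11:45, 12:00–13:30, 15:15–15:45.
Restricted to 09:30–16:30: 11:15–11:45, 12:00–13:30, 15:15–15:45.
Common window lengths: 30, 90, 30 min; longest is 90.

90 minutes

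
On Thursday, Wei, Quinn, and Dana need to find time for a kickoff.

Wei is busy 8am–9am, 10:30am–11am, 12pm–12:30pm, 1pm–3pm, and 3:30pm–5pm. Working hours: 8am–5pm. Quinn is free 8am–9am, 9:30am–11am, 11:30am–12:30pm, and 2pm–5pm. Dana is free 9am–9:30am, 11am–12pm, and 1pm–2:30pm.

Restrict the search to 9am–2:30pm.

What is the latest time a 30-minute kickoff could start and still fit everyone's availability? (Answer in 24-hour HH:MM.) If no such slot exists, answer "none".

Wei free within 08:00–17:00: 09:00–10:30, 11:00–12:00, 12:30–13:00, 15:00–15:30.
Wei ∩ Quinn: 09:30–10:30, 11:30–12:00, 15:00–15:30.
Wei ∩ Quinn ∩ Dana: 11:30–12:00.
Restricted to 09:00–14:30: 11:30–12:00.
Windows ≥ 30 min: 11:30–12:00.
Latest start in the last window 11:30–12:00 is 12:00 − 30 min = 11:30.

11:30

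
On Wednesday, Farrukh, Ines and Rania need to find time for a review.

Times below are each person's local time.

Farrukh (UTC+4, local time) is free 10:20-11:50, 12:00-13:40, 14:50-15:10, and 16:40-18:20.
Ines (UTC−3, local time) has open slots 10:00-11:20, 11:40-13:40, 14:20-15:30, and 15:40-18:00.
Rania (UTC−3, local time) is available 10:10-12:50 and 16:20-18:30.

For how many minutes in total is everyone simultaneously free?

Farrukh → UTC: 06:20–07:50, 08:00–09:40, 10:50–11:10, 12:40–14:20.
Ines → UTC: 13:00–14:20, 14:40–16:40, 17:20–18:30, 18:40–21:00.
Rania → UTC: 13:10–15:50, 19:20–21:30.
Farrukh ∩ Ines: 13:00–14:20.
Farrukh ∩ Ines ∩ Rania: 13:10–14:20.
Total common minutes: 70.

70 minutes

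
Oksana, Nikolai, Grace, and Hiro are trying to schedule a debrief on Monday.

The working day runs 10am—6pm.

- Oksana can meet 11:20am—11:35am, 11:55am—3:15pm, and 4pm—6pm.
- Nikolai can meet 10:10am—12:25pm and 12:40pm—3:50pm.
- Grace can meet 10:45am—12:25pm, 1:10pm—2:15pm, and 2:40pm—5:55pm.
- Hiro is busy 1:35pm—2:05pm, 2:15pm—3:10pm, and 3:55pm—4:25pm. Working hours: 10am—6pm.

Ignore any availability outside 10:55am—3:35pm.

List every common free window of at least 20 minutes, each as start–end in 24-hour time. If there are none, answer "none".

11:55–12:25, 13:10–13:35

Hiro free within 10:00–18:00: 10:00–13:35, 14:05–14:15, 15:10–15:55, 16:25–18:00.
Oksana ∩ Nikolai: 11:20–11:35, 11:55–12:25, 12:40–15:15.
Oksana ∩ Nikolai ∩ Grace: 11:20–11:35, 11:55–12:25, 13:10–14:15, 14:40–15:15.
Oksana ∩ Nikolai ∩ Grace ∩ Hiro: 11:20–11:35, 11:55–12:25, 13:10–13:35, 14:05–14:15, 15:10–15:15.
Restricted to 10:55–15:35: 11:20–11:35, 11:55–12:25, 13:10–13:35, 14:05–14:15, 15:10–15:15.
Windows ≥ 20 min: 11:55–12:25, 13:10–13:35.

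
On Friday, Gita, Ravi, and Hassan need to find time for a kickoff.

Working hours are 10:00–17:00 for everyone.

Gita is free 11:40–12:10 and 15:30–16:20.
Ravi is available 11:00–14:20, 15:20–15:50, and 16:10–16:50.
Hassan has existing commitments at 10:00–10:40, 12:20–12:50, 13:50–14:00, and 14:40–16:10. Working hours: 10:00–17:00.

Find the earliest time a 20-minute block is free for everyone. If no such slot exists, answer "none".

Hassan free within 10:00–17:00: 10:40–12:20, 12:50–13:50, 14:00–14:40, 16:10–17:00.
Gita ∩ Ravi: 11:40–12:10, 15:30–15:50, 16:10–16:20.
Gita ∩ Ravi ∩ Hassan: 11:40–12:10, 16:10–16:20.
Windows ≥ 20 min: 11:40–12:10.
Earliest such window starts at 11:40.

11:40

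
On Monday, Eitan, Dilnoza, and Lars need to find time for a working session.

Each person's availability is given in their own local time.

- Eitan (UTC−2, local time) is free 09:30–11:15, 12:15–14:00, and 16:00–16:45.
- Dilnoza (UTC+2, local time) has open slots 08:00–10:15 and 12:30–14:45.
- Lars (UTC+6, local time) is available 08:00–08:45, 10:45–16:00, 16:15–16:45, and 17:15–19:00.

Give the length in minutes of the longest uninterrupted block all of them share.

Eitan → UTC: 11:30–13:15, 14:15–16:00, 18:00–18:45.
Dilnoza → UTC: 06:00–08:15, 10:30–12:45.
Lars → UTC: 02:00–02:45, 04:45–10:00, 10:15–10:45, 11:15–13:00.
Eitan ∩ Dilnoza: 11:30–12:45.
Eitan ∩ Dilnoza ∩ Lars: 11:30–12:45.
Single common window of 75 minutes.

75 minutes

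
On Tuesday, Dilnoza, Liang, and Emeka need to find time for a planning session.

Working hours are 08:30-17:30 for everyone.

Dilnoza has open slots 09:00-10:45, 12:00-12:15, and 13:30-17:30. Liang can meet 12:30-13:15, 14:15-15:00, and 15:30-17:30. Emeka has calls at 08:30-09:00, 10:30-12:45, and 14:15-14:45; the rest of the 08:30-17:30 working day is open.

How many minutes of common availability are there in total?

Emeka free within 08:30–17:30: 09:00–10:30, 12:45–14:15, 14:45–17:30.
Dilnoza ∩ Liang: 14:15–15:00, 15:30–17:30.
Dilnoza ∩ Liang ∩ Emeka: 14:45–15:00, 15:30–17:30.
Total common minutes: 15 + 120 = 135.

135 minutes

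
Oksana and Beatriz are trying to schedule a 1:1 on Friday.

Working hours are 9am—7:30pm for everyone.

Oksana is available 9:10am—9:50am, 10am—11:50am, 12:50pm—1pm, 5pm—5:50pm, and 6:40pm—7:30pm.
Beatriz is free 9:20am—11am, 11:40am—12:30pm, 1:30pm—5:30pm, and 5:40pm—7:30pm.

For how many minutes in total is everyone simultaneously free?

190 minutes

Oksana ∩ Beatriz: 09:20–09:50, 10:00–11:00, 11:40–11:50, 17:00–17:30, 17:40–17:50, 18:40–19:30.
Total common minutes: 30 + 60 + 10 + 30 + 10 + 50 = 190.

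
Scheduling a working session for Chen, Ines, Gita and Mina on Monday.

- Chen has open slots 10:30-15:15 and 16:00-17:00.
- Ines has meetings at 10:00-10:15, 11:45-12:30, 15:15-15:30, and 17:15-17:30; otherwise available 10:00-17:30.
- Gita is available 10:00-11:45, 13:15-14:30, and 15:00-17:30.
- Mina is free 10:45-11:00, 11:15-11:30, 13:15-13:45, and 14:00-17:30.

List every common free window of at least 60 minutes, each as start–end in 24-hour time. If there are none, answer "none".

16:00–17:00

Ines free within 10:00–17:30: 10:15–11:45, 12:30–15:15, 15:30–17:15.
Chen ∩ Ines: 10:30–11:45, 12:30–15:15, 16:00–17:00.
Chen ∩ Ines ∩ Gita: 10:30–11:45, 13:15–14:30, 15:00–15:15, 16:00–17:00.
Chen ∩ Ines ∩ Gita ∩ Mina: 10:45–11:00, 11:15–11:30, 13:15–13:45, 14:00–14:30, 15:00–15:15, 16:00–17:00.
Windows ≥ 60 min: 16:00–17:00.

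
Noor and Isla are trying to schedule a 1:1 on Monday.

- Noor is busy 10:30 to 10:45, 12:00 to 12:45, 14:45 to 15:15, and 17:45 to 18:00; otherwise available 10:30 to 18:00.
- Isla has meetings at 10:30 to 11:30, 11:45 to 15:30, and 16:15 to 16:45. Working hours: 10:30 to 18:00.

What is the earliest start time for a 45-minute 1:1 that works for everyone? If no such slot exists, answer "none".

Noor free within 10:30–18:00: 10:45–12:00, 12:45–14:45, 15:15–17:45.
Isla free within 10:30–18:00: 11:30–11:45, 15:30–16:15, 16:45–18:00.
Noor ∩ Isla: 11:30–11:45, 15:30–16:15, 16:45–17:45.
Windows ≥ 45 min: 15:30–16:15, 16:45–17:45.
Earliest such window starts at 15:30.

15:30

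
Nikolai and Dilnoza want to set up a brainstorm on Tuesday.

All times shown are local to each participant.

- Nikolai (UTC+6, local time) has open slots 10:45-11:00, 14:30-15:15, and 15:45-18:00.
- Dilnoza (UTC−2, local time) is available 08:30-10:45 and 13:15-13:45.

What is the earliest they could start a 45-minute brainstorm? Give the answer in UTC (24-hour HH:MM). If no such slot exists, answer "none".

10:30

Nikolai → UTC: 04:45–05:00, 08:30–09:15, 09:45–12:00.
Dilnoza → UTC: 10:30–12:45, 15:15–15:45.
Nikolai ∩ Dilnoza: 10:30–12:00.
Windows ≥ 45 min: 10:30–12:00.
Earliest such window starts at 10:30.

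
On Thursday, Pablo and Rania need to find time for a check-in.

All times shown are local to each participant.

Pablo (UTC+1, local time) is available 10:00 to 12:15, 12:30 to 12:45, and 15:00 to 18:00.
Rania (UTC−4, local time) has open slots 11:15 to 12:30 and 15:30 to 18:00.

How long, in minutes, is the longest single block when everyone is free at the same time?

75 minutes

Pablo → UTC: 09:00–11:15, 11:30–11:45, 14:00–17:00.
Rania → UTC: 15:15–16:30, 19:30–22:00.
Pablo ∩ Rania: 15:15–16:30.
Single common window of 75 minutes.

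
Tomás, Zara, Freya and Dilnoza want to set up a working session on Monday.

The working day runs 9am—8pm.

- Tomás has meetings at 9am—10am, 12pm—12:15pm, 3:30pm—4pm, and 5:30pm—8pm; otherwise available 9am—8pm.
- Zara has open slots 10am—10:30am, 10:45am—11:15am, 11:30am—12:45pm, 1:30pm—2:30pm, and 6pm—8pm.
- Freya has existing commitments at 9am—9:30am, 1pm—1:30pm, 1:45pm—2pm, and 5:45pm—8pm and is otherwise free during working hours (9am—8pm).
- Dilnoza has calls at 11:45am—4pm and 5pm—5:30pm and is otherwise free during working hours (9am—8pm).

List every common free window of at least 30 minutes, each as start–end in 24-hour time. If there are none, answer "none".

Tomás free within 09:00–20:00: 10:00–12:00, 12:15–15:30, 16:00–17:30.
Freya free within 09:00–20:00: 09:30–13:00, 13:30–13:45, 14:00–17:45.
Dilnoza free within 09:00–20:00: 09:00–11:45, 16:00–17:00, 17:30–20:00.
Tomás ∩ Zara: 10:00–10:30, 10:45–11:15, 11:30–12:00, 12:15–12:45, 13:30–14:30.
Tomás ∩ Zara ∩ Freya: 10:00–10:30, 10:45–11:15, 11:30–12:00, 12:15–12:45, 13:30–13:45, 14:00–14:30.
Tomás ∩ Zara ∩ Freya ∩ Dilnoza: 10:00–10:30, 10:45–11:15, 11:30–11:45.
Windows ≥ 30 min: 10:00–10:30, 10:45–11:15.

10:00–10:30, 10:45–11:15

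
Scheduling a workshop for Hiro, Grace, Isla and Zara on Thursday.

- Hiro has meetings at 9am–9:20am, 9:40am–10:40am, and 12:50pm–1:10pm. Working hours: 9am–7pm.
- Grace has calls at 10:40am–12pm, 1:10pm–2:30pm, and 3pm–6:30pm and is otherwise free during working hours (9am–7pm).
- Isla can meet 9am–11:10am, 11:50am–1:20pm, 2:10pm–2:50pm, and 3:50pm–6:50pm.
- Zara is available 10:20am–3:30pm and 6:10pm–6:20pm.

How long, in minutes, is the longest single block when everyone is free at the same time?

Hiro free within 09:00–19:00: 09:20–09:40, 10:40–12:50, 13:10–19:00.
Grace free within 09:00–19:00: 09:00–10:40, 12:00–13:10, 14:30–15:00, 18:30–19:00.
Hiro ∩ Grace: 09:20–09:40, 12:00–12:50, 14:30–15:00, 18:30–19:00.
Hiro ∩ Grace ∩ Isla: 09:20–09:40, 12:00–12:50, 14:30–14:50, 18:30–18:50.
Hiro ∩ Grace ∩ Isla ∩ Zara: 12:00–12:50, 14:30–14:50.
Common window lengths: 50, 20 min; longest is 50.

50 minutes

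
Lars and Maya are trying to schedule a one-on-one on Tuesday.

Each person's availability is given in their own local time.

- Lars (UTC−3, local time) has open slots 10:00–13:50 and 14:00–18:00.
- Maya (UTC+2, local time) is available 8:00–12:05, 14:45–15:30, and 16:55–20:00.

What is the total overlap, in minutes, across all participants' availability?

Lars → UTC: 13:00–16:50, 17:00–21:00.
Maya → UTC: 06:00–10:05, 12:45–13:30, 14:55–18:00.
Lars ∩ Maya: 13:00–13:30, 14:55–16:50, 17:00–18:00.
Total common minutes: 30 + 115 + 60 = 205.

205 minutes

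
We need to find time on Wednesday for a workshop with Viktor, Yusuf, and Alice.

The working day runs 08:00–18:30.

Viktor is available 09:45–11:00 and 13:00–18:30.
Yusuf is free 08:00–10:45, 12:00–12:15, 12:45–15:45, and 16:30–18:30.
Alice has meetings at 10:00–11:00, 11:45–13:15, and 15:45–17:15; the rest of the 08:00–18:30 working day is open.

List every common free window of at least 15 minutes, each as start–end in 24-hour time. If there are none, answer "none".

09:45–10:00, 13:15–15:45, 17:15–18:30

Alice free within 08:00–18:30: 08:00–10:00, 11:00–11:45, 13:15–15:45, 17:15–18:30.
Viktor ∩ Yusuf: 09:45–10:45, 13:00–15:45, 16:30–18:30.
Viktor ∩ Yusuf ∩ Alice: 09:45–10:00, 13:15–15:45, 17:15–18:30.
Windows ≥ 15 min: 09:45–10:00, 13:15–15:45, 17:15–18:30.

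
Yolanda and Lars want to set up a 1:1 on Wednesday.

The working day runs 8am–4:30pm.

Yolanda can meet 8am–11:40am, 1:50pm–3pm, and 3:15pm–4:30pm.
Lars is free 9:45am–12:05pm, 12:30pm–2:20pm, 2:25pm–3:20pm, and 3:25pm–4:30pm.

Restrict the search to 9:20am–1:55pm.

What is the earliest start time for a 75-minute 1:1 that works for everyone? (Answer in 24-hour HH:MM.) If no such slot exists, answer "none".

09:45

Yolanda ∩ Lars: 09:45–11:40, 13:50–14:20, 14:25–15:00, 15:15–15:20, 15:25–16:30.
Restricted to 09:20–13:55: 09:45–11:40, 13:50–13:55.
Windows ≥ 75 min: 09:45–11:40.
Earliest such window starts at 09:45.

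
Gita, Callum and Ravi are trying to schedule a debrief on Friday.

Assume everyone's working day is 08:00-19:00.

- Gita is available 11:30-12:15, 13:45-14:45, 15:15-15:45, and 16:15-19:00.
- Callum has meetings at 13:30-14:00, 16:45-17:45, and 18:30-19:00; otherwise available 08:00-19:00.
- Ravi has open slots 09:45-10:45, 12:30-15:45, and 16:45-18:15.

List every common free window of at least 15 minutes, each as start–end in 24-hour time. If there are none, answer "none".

14:00–14:45, 15:15–15:45, 17:45–18:15

Callum free within 08:00–19:00: 08:00–13:30, 14:00–16:45, 17:45–18:30.
Gita ∩ Callum: 11:30–12:15, 14:00–14:45, 15:15–15:45, 16:15–16:45, 17:45–18:30.
Gita ∩ Callum ∩ Ravi: 14:00–14:45, 15:15–15:45, 17:45–18:15.
Windows ≥ 15 min: 14:00–14:45, 15:15–15:45, 17:45–18:15.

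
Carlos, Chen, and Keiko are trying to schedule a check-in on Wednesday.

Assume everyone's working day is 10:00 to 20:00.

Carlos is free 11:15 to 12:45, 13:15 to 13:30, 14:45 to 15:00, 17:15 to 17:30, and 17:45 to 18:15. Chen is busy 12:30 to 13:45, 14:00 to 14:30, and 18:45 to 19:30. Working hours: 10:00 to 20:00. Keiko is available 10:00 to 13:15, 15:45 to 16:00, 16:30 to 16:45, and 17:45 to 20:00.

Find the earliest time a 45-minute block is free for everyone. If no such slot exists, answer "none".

11:15

Chen free within 10:00–20:00: 10:00–12:30, 13:45–14:00, 14:30–18:45, 19:30–20:00.
Carlos ∩ Chen: 11:15–12:30, 14:45–15:00, 17:15–17:30, 17:45–18:15.
Carlos ∩ Chen ∩ Keiko: 11:15–12:30, 17:45–18:15.
Windows ≥ 45 min: 11:15–12:30.
Earliest such window starts at 11:15.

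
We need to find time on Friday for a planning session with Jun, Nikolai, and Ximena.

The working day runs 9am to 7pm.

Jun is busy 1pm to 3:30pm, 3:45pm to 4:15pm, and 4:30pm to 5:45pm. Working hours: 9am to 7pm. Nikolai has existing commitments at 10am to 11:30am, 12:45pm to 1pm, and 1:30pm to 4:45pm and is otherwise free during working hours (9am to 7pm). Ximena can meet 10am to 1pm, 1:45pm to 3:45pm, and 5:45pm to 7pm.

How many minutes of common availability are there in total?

Jun free within 09:00–19:00: 09:00–13:00, 15:30–15:45, 16:15–16:30, 17:45–19:00.
Nikolai free within 09:00–19:00: 09:00–10:00, 11:30–12:45, 13:00–13:30, 16:45–19:00.
Jun ∩ Nikolai: 09:00–10:00, 11:30–12:45, 17:45–19:00.
Jun ∩ Nikolai ∩ Ximena: 11:30–12:45, 17:45–19:00.
Total common minutes: 75 + 75 = 150.

150 minutes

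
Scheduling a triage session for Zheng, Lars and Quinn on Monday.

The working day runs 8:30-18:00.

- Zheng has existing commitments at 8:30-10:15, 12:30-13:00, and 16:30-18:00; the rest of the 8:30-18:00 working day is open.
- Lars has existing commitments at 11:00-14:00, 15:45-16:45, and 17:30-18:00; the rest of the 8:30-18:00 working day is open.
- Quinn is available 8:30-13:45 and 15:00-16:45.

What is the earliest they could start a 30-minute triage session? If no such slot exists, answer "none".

10:15

Zheng free within 08:30–18:00: 10:15–12:30, 13:00–16:30.
Lars free within 08:30–18:00: 08:30–11:00, 14:00–15:45, 16:45–17:30.
Zheng ∩ Lars: 10:15–11:00, 14:00–15:45.
Zheng ∩ Lars ∩ Quinn: 10:15–11:00, 15:00–15:45.
Windows ≥ 30 min: 10:15–11:00, 15:00–15:45.
Earliest such window starts at 10:15.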